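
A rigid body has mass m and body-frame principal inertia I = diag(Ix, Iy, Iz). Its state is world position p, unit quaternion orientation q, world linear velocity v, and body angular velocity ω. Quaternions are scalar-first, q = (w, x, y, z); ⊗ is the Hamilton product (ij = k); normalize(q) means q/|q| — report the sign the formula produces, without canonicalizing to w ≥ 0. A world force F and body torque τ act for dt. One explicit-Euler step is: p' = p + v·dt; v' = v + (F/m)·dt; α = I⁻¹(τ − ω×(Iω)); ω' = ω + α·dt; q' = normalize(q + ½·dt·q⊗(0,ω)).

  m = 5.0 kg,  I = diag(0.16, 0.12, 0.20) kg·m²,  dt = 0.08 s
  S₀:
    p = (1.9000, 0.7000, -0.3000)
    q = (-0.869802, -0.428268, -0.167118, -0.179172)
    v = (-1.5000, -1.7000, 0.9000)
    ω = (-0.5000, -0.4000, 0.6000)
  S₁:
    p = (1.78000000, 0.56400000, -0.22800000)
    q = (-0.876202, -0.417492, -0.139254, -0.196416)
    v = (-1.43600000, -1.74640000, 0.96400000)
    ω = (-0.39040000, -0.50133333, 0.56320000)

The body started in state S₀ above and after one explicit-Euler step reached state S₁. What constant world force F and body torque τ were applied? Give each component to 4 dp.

F = (4.0000, -2.9000, 4.0000)
τ = (0.2000, -0.1400, -0.1000)

velocity change Δv = (0.06400000, -0.04640000, 0.06400000)
F = m·Δv/dt = (4.0000, -2.9000, 4.0000)
Δω = ω₁−ω₀ = (0.10960000, -0.10133333, -0.03680000)
precession coupling = (-0.0192, 0.0120, -0.0080)
I·α + gyro = (0.2000, -0.1400, -0.1000)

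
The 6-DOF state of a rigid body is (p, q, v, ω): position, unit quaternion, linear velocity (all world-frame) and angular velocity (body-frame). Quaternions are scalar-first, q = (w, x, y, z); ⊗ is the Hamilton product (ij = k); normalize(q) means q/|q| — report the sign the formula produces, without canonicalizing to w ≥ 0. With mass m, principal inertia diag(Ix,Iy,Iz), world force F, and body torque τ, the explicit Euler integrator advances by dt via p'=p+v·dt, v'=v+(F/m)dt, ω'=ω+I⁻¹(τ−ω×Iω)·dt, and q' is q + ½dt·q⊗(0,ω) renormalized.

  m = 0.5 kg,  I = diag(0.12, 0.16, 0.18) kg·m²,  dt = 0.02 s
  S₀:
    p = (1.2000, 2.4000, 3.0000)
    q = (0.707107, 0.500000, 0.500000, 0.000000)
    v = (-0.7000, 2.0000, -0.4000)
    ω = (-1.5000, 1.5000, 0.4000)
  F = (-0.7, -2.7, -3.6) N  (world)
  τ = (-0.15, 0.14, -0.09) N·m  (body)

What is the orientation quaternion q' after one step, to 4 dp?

q⊗(0,ω) = (0.0000000, -0.8606605, 0.8606605, 1.7828428)
updated quaternion q' = (0.7069, 0.4913, 0.5085, 0.0178)

q' = (0.7069, 0.4913, 0.5085, 0.0178)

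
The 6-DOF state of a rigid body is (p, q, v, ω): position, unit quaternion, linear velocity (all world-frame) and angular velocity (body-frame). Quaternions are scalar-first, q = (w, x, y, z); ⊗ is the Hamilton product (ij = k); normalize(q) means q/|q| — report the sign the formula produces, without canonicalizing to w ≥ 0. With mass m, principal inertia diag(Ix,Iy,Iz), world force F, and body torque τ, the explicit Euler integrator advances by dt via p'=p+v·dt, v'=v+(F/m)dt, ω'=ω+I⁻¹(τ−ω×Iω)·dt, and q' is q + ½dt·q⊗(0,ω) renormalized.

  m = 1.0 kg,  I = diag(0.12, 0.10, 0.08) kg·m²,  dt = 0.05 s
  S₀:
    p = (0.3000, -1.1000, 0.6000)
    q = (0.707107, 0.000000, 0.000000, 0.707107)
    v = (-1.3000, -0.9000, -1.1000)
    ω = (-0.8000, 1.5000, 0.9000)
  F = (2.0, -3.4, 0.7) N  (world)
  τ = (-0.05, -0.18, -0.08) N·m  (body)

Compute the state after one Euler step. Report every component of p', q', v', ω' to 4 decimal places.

p' = (0.2350, -1.1450, 0.5450)
q' = (0.6904, -0.0406, 0.0124, 0.7222)
v' = (-1.2000, -1.0700, -1.0650)
ω' = (-0.8096, 1.4244, 0.8350)

gyro term ω×Iω = (-0.0270, -0.0288, 0.0240)
angular accel α = (-0.1917, -1.5120, -1.3000)
new body rate ω' = (-0.8096, 1.4244, 0.8350)
Hamilton product q⊗(0,ω) = (-0.6363963, -1.6263461, 0.4949749, 0.6363963)
q' = normalize(q + ½dt·q⊗(0,ω)) = (0.6904, -0.0406, 0.0124, 0.7222)
p + v·dt = (0.2350, -1.1450, 0.5450)
new velocity v' = (-1.2000, -1.0700, -1.0650)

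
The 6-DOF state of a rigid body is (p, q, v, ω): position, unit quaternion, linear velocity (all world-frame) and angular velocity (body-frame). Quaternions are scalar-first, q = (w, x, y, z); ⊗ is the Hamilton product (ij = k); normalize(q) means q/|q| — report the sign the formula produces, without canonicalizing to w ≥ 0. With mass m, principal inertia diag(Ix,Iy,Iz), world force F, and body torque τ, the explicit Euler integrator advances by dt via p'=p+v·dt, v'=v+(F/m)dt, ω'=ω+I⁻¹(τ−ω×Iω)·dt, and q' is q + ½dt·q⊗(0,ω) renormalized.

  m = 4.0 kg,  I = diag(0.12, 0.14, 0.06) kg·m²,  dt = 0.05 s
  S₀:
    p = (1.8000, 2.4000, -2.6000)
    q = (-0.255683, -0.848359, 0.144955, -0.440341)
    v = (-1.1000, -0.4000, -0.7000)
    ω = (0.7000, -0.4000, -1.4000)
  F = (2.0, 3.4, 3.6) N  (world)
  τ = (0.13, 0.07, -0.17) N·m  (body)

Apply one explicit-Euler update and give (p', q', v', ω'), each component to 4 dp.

α = I⁻¹(τ − ω×Iω) = (1.4567, 0.9200, -2.7400)
ω + α·dt = (0.7728, -0.3540, -1.5370)
Hamilton product q⊗(0,ω) = (0.0353559, -0.5580515, -1.3936681, 0.5958313)
q' = normalize(q + ½dt·q⊗(0,ω)) = (-0.2546, -0.8616, 0.1100, -0.4251)
p + v·dt = (1.7450, 2.3800, -2.6350)
v + (F/m)dt = (-1.0750, -0.3575, -0.6550)

p' = (1.7450, 2.3800, -2.6350)
q' = (-0.2546, -0.8616, 0.1100, -0.4251)
v' = (-1.0750, -0.3575, -0.6550)
ω' = (0.7728, -0.3540, -1.5370)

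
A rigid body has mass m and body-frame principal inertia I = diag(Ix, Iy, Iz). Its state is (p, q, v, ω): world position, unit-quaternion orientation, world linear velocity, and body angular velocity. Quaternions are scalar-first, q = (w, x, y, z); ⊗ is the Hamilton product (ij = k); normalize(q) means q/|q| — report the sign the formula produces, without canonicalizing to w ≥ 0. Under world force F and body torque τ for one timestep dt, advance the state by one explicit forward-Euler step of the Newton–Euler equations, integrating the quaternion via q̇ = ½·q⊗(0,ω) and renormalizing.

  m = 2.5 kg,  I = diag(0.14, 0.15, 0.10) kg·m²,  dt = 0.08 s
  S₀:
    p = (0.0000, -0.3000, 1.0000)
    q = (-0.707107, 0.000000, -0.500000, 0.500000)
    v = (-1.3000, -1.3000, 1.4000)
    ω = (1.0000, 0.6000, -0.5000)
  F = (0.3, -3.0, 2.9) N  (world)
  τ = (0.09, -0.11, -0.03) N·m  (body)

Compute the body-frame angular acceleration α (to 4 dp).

ω×(Iω) gyroscopic = (0.0150, -0.0200, 0.0060)
α = I⁻¹(τ − ω×Iω) = (0.5357, -0.6000, -0.3600)

α = (0.5357, -0.6000, -0.3600)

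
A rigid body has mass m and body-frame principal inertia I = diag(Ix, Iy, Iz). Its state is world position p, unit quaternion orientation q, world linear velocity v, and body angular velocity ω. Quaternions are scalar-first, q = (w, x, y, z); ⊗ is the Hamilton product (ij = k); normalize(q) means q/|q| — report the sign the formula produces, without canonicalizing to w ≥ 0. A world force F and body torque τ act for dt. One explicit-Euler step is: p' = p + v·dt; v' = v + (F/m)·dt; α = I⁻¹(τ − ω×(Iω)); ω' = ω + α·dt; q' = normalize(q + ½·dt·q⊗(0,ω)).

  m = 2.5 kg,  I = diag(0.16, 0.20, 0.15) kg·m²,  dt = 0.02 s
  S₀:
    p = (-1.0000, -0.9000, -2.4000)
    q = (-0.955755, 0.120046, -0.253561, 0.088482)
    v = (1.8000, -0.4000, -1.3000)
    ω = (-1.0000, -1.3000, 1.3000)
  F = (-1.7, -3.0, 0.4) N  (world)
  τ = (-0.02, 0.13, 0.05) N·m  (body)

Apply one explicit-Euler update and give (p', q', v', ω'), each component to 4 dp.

linear accel F/m = (-0.6800, -1.2000, 0.1600)
p + v·dt = (-0.9640, -0.9080, -2.4260)
new velocity v' = (1.7864, -0.4240, -1.2968)
(τ − ω×Iω)/I = (-0.6531, 0.7150, -0.0133)
ω + α·dt = (-1.0131, -1.2857, 1.2997)
2q̇ = q⊗(0,ω) = (-0.3246099, 0.7411523, 0.9979397, -1.6521023)
q' = normalize(q + ½dt·q⊗(0,ω)) = (-0.9588, 0.1274, -0.2435, 0.0719)

p' = (-0.9640, -0.9080, -2.4260)
q' = (-0.9588, 0.1274, -0.2435, 0.0719)
v' = (1.7864, -0.4240, -1.2968)
ω' = (-1.0131, -1.2857, 1.2997)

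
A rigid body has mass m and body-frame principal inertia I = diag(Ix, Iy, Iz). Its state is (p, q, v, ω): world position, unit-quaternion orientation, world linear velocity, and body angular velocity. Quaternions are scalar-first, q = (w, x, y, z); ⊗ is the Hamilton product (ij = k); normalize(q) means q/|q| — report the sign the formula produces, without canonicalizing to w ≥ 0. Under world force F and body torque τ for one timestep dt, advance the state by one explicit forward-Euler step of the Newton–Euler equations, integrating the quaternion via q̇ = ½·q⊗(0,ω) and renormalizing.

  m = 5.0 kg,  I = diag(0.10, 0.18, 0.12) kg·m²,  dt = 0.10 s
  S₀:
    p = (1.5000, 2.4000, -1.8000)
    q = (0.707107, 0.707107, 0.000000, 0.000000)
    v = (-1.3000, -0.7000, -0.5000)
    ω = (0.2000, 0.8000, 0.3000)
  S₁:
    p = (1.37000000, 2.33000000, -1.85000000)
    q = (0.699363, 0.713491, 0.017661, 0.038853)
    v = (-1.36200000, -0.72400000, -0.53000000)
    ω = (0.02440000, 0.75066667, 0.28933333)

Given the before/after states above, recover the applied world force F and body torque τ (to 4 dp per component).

velocity change Δv = (-0.06200000, -0.02400000, -0.03000000)
applied force F = (-3.1000, -1.2000, -1.5000)
ω₁ − ω₀ = (-0.17560000, -0.04933333, -0.01066667)
gyro term ω₀×Iω₀ = (-0.0144, -0.0012, 0.0128)
applied torque τ = (-0.1900, -0.0900, 0.0000)

F = (-3.1000, -1.2000, -1.5000)
τ = (-0.1900, -0.0900, 0.0000)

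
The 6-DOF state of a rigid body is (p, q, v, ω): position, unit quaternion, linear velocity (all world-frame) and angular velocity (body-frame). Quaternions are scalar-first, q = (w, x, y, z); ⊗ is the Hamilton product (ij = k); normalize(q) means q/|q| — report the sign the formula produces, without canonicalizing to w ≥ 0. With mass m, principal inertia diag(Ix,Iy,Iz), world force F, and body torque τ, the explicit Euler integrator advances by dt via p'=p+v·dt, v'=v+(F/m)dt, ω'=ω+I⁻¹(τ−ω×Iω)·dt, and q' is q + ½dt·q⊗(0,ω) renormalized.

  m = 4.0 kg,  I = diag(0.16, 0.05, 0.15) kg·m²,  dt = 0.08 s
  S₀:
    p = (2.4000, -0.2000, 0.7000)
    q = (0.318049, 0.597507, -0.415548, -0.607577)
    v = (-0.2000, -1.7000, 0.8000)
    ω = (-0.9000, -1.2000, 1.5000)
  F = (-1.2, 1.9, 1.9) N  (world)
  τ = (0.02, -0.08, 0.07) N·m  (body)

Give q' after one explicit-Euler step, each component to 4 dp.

q' = (0.3548, 0.5301, -0.4432, -0.6299)

q⊗(0,ω) = (0.9504642, -1.6386585, -0.7311000, -0.6139281)
q + ½dt·q⊗(0,ω), renormalized = (0.3548, 0.5301, -0.4432, -0.6299)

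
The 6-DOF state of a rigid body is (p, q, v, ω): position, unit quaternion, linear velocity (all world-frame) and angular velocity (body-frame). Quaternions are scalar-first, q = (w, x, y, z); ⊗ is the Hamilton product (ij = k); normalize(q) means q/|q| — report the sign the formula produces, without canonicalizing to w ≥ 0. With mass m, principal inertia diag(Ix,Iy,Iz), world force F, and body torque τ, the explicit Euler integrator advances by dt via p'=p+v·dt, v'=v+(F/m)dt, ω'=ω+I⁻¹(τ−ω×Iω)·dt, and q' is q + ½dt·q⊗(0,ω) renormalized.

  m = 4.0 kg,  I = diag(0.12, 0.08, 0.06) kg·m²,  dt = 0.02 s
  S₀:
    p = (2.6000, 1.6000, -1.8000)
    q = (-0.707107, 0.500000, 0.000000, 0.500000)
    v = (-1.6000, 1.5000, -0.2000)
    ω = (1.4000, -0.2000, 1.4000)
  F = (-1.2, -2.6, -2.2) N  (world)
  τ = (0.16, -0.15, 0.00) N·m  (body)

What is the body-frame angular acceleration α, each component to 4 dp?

α = (1.2867, -3.3450, -0.1867)

ω×(Iω) gyroscopic = (0.0056, 0.1176, 0.0112)
α = I⁻¹(τ − ω×Iω) = (1.2867, -3.3450, -0.1867)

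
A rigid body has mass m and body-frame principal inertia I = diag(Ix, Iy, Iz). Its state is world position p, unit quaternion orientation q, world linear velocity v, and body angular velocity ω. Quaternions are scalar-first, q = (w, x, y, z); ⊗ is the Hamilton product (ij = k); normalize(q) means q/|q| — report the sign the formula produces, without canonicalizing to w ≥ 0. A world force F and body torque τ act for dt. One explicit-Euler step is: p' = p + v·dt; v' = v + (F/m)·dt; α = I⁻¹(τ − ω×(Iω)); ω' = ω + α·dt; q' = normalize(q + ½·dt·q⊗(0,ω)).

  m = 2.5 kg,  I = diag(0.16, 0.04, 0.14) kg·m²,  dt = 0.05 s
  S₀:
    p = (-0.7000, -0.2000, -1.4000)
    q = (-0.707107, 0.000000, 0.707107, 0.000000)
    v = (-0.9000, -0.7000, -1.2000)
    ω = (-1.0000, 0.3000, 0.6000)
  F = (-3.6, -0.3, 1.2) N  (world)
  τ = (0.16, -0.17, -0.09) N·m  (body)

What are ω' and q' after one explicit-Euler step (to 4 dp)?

ω×(Iω) gyroscopic = (0.0180, -0.0120, 0.0360)
(τ − ω×Iω)/I = (0.8875, -3.9500, -0.9000)
new body rate ω' = (-0.9556, 0.1025, 0.5550)
Hamilton product q⊗(0,ω) = (-0.2121321, 1.1313712, -0.2121321, 0.2828428)
q' = normalize(q + ½dt·q⊗(0,ω)) = (-0.7121, 0.0283, 0.7015, 0.0071)

ω' = (-0.9556, 0.1025, 0.5550)
q' = (-0.7121, 0.0283, 0.7015, 0.0071)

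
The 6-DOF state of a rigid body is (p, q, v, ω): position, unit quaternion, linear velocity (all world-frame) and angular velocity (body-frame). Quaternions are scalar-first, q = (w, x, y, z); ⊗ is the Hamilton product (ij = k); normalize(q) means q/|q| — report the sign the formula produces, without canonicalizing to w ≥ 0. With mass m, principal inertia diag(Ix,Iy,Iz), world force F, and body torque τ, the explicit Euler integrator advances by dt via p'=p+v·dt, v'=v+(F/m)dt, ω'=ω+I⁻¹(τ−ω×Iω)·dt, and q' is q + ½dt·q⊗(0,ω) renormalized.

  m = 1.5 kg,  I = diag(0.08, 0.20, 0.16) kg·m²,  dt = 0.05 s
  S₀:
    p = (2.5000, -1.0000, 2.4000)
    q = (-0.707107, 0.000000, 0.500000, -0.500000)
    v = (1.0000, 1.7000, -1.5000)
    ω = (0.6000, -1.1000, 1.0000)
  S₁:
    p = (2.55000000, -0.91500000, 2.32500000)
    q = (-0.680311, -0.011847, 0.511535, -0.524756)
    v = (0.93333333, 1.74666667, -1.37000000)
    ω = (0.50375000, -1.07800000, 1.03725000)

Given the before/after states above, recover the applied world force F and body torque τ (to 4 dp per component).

Δv = v₁−v₀ = (-0.06666667, 0.04666667, 0.13000000)
applied force F = (-2.0000, 1.4000, 3.9000)
ω₁ − ω₀ = (-0.09625000, 0.02200000, 0.03725000)
precession coupling = (0.0440, -0.0480, -0.0792)
applied torque τ = (-0.1100, 0.0400, 0.0400)

F = (-2.0000, 1.4000, 3.9000)
τ = (-0.1100, 0.0400, 0.0400)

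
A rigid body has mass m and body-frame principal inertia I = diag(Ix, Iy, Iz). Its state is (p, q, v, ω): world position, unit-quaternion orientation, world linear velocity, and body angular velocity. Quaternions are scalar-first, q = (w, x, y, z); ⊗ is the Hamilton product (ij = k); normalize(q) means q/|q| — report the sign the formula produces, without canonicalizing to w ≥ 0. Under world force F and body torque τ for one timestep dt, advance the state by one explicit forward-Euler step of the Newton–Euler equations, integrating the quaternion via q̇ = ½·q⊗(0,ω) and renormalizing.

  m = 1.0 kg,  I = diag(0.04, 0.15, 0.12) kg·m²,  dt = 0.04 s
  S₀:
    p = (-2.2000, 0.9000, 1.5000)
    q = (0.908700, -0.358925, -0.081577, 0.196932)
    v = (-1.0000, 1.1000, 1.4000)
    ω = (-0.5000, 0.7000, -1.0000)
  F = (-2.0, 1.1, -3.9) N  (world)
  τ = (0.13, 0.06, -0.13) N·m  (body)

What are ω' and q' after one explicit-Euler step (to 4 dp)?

ω' = (-0.3910, 0.7267, -1.0305)
q' = (0.9099, -0.3690, -0.0780, 0.1729)

precession coupling ω×(Iω) = (0.0210, -0.0400, -0.0385)
angular accel α = (2.7250, 0.6667, -0.7625)
ω + α·dt = (-0.3910, 0.7267, -1.0305)
2q̇ = q⊗(0,ω) = (0.0745734, -0.5106254, 0.1786990, -1.2007360)
q' = normalize(q + ½dt·q⊗(0,ω)) = (0.9099, -0.3690, -0.0780, 0.1729)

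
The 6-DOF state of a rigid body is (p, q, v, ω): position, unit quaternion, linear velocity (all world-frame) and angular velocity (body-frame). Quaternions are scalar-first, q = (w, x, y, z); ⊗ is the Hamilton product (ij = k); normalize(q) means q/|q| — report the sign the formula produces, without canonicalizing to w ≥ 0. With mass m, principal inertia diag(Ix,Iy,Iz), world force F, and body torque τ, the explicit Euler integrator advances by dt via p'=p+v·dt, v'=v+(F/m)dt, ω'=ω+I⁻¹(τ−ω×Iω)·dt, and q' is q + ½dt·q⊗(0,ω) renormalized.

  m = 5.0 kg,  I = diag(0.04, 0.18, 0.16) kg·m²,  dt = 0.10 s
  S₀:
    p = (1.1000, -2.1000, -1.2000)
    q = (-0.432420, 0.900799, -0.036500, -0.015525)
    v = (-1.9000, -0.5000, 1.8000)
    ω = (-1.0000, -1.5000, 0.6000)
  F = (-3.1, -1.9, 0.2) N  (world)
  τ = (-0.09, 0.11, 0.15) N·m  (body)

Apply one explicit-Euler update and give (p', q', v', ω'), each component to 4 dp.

precession coupling ω×(Iω) = (0.0180, 0.0720, 0.2100)
angular accel α = (-2.7000, 0.2111, -0.3750)
ω + α·dt = (-1.2700, -1.4789, 0.5625)
q⊗(0,ω) = (0.8553640, 0.3872325, 0.1236756, -1.6471505)
updated quaternion q' = (-0.3879, 0.9160, -0.0302, -0.0974)
a = (-0.6200, -0.3800, 0.0400)
p + v·dt = (0.9100, -2.1500, -1.0200)
v' = v + a·dt = (-1.9620, -0.5380, 1.8040)

p' = (0.9100, -2.1500, -1.0200)
q' = (-0.3879, 0.9160, -0.0302, -0.0974)
v' = (-1.9620, -0.5380, 1.8040)
ω' = (-1.2700, -1.4789, 0.5625)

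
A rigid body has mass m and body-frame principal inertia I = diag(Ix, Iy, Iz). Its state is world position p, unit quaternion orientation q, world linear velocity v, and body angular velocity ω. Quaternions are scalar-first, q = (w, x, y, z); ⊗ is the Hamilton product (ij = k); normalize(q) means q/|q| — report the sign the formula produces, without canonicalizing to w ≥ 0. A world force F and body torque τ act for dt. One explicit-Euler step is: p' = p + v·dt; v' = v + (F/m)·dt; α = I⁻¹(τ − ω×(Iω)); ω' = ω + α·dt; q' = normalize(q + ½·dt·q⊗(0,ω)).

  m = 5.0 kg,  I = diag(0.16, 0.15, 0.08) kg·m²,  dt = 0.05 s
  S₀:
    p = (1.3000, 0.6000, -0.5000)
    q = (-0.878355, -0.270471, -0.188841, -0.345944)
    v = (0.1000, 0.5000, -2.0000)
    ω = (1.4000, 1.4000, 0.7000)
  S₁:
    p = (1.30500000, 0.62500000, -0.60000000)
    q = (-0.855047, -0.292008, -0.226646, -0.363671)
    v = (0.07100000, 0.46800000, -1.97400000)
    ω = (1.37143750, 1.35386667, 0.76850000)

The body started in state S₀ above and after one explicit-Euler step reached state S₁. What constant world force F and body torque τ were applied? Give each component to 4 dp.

F = (-2.9000, -3.2000, 2.6000)
τ = (-0.1600, -0.0600, 0.0900)

v₁ − v₀ = (-0.02900000, -0.03200000, 0.02600000)
m·(v₁−v₀)/dt = (-2.9000, -3.2000, 2.6000)
Δω = ω₁−ω₀ = (-0.02856250, -0.04613333, 0.06850000)
τ = I·(Δω/dt) + ω₀×(Iω₀) = (-0.1600, -0.0600, 0.0900)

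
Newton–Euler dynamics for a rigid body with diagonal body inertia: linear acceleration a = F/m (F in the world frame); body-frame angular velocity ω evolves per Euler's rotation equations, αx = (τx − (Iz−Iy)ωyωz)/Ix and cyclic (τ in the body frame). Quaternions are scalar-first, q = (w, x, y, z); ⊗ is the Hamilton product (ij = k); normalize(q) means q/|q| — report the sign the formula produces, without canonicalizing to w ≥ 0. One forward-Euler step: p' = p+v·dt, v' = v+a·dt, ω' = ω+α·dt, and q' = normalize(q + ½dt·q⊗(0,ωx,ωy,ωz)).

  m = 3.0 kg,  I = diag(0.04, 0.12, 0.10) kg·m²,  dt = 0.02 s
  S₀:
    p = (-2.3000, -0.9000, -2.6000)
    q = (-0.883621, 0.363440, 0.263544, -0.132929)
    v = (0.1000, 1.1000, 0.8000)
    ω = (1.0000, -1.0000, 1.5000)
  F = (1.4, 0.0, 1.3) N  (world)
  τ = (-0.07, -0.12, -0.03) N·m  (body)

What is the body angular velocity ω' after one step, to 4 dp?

ω' = (0.9500, -1.0050, 1.5100)

gyro term ω×Iω = (0.0300, -0.0900, -0.0800)
α = I⁻¹(τ − ω×Iω) = (-2.5000, -0.2500, 0.5000)
ω' = ω + α·dt = (0.9500, -1.0050, 1.5100)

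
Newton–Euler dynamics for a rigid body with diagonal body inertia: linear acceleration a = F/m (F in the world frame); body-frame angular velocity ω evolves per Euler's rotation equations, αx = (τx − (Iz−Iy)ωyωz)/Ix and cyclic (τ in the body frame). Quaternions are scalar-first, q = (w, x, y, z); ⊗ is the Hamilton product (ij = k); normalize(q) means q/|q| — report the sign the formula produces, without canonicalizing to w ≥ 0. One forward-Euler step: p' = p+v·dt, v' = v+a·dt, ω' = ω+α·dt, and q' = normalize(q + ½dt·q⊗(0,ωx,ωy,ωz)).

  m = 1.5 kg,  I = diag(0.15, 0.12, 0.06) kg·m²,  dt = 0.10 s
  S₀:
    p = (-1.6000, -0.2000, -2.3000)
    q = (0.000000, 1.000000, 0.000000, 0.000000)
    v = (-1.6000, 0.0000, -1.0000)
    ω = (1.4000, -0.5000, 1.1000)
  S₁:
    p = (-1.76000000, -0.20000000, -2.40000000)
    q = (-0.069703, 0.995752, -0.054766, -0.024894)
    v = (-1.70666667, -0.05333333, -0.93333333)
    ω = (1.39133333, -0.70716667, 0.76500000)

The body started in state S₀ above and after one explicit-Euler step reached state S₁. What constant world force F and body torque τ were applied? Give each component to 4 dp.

F = (-1.6000, -0.8000, 1.0000)
τ = (0.0200, -0.1100, -0.1800)

Δω = ω₁−ω₀ = (-0.00866667, -0.20716667, -0.33500000)
precession coupling = (0.0330, 0.1386, 0.0210)
applied torque τ = (0.0200, -0.1100, -0.1800)
v₁ − v₀ = (-0.10666667, -0.05333333, 0.06666667)
applied force F = (-1.6000, -0.8000, 1.0000)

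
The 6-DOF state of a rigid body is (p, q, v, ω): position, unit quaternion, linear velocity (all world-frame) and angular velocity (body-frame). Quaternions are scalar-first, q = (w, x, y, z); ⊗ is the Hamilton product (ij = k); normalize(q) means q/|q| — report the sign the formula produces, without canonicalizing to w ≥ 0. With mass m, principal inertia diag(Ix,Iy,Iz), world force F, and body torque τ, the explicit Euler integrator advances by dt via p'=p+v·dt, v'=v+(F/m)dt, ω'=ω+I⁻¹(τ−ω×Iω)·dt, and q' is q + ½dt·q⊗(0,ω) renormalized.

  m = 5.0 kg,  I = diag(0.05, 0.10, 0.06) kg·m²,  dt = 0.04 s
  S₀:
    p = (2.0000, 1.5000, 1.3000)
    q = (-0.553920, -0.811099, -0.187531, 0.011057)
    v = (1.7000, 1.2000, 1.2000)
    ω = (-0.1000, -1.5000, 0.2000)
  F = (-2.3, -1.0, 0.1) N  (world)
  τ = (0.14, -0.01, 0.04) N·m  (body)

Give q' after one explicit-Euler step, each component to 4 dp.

2q̇ = q⊗(0,ω) = (-0.3646178, 0.0344713, 0.9919941, 1.0871114)
updated quaternion q' = (-0.5610, -0.8100, -0.1676, 0.0328)

q' = (-0.5610, -0.8100, -0.1676, 0.0328)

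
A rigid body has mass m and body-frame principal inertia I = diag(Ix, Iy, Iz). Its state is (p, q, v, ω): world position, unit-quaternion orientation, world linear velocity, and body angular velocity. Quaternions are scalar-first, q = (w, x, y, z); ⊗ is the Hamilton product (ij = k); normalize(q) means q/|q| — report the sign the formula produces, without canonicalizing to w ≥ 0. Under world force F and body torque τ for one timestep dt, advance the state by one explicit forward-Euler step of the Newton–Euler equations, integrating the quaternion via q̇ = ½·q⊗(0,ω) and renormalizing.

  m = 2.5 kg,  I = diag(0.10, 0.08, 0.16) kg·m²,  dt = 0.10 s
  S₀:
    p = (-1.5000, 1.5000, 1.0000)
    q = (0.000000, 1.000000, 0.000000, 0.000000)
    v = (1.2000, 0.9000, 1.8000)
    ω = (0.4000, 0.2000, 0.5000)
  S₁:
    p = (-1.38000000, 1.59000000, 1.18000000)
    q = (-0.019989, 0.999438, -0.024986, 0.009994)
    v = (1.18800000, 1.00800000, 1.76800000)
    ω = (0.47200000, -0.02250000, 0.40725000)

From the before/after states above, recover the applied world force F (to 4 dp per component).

F = (-0.3000, 2.7000, -0.8000)

velocity change Δv = (-0.01200000, 0.10800000, -0.03200000)
applied force F = (-0.3000, 2.7000, -0.8000)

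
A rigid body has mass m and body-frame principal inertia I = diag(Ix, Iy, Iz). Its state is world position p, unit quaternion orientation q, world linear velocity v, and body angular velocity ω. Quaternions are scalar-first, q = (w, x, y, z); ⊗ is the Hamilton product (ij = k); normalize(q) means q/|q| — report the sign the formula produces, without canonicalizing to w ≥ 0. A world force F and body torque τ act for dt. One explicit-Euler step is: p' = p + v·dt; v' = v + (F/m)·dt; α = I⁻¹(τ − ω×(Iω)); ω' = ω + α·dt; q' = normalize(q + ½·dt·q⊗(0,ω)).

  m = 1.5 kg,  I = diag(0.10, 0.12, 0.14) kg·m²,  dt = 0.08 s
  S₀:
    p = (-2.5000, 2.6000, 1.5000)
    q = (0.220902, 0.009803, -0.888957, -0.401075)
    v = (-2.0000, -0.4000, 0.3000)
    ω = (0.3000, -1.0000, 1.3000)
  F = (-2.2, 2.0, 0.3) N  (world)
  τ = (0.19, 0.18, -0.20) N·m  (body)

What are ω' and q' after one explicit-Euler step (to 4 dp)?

ω' = (0.4728, -0.8696, 1.1891)
q' = (0.2056, -0.0497, -0.9011, -0.3785)

ω×(Iω) gyroscopic = (-0.0260, -0.0156, -0.0060)
angular accel α = (2.1600, 1.6300, -1.3857)
new body rate ω' = (0.4728, -0.8696, 1.1891)
Hamilton product q⊗(0,ω) = (-0.3705004, -1.4904485, -0.3539684, 0.5440567)
q + ½dt·q⊗(0,ω), renormalized = (0.2056, -0.0497, -0.9011, -0.3785)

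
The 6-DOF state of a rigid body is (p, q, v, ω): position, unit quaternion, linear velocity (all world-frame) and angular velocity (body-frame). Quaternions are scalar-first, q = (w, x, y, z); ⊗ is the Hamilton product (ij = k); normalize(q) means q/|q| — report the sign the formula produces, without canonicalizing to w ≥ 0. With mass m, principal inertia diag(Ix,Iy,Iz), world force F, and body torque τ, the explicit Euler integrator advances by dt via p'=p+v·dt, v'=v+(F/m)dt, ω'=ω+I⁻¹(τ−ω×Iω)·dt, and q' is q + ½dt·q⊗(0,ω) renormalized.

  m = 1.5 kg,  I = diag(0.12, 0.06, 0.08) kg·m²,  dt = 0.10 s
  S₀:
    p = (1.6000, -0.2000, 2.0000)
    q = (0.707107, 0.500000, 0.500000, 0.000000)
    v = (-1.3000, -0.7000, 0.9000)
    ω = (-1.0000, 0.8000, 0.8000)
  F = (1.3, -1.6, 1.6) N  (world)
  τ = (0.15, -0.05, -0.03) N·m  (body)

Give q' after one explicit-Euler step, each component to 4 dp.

q⊗(0,ω) = (0.1000000, -0.3071070, 0.1656856, 1.4656856)
q + ½dt·q⊗(0,ω), renormalized = (0.7101, 0.4833, 0.5068, 0.0731)

q' = (0.7101, 0.4833, 0.5068, 0.0731)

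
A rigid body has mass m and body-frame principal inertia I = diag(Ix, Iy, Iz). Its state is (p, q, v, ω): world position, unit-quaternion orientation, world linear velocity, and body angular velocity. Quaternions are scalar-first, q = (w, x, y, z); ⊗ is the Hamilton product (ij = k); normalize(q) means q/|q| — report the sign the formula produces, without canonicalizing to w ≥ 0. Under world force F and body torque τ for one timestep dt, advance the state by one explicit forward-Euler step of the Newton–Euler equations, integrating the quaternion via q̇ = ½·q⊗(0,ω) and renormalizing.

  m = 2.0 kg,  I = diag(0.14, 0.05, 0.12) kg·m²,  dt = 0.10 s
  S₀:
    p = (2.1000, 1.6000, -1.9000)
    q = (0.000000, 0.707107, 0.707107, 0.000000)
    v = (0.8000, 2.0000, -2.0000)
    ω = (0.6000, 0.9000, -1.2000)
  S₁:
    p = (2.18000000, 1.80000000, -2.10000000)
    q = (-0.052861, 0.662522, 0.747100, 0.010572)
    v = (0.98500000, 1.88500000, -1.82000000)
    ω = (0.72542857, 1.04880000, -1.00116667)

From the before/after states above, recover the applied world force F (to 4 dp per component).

Δv = v₁−v₀ = (0.18500000, -0.11500000, 0.18000000)
applied force F = (3.7000, -2.3000, 3.6000)

F = (3.7000, -2.3000, 3.6000)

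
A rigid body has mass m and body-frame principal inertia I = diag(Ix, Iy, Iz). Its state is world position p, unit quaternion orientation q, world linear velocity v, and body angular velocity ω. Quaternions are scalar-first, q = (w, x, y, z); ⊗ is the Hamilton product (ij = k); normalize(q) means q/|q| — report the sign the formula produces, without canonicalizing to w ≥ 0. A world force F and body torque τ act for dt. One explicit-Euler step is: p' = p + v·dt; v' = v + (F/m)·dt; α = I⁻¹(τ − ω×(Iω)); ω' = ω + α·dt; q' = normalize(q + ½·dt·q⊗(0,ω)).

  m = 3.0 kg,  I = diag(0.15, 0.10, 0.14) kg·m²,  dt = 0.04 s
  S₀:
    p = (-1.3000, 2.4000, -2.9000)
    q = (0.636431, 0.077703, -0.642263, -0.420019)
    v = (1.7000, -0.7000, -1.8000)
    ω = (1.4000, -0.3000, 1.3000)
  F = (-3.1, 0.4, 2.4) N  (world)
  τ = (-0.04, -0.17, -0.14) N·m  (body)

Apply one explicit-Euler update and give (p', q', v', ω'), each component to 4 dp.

linear accel F/m = (-1.0333, 0.1333, 0.8000)
new position p' = (-1.2320, 2.3720, -2.9720)
v + (F/m)dt = (1.6587, -0.6947, -1.7680)
gyro term ω×Iω = (-0.0156, 0.0182, 0.0210)
angular accel α = (-0.1627, -1.8820, -1.1500)
new body rate ω' = (1.3935, -0.3753, 1.2540)
2q̇ = q⊗(0,ω) = (0.2445616, -0.0699442, -0.8799698, 1.7032176)
q + ½dt·q⊗(0,ω), renormalized = (0.6408, 0.0762, -0.6594, -0.3857)

p' = (-1.2320, 2.3720, -2.9720)
q' = (0.6408, 0.0762, -0.6594, -0.3857)
v' = (1.6587, -0.6947, -1.7680)
ω' = (1.3935, -0.3753, 1.2540)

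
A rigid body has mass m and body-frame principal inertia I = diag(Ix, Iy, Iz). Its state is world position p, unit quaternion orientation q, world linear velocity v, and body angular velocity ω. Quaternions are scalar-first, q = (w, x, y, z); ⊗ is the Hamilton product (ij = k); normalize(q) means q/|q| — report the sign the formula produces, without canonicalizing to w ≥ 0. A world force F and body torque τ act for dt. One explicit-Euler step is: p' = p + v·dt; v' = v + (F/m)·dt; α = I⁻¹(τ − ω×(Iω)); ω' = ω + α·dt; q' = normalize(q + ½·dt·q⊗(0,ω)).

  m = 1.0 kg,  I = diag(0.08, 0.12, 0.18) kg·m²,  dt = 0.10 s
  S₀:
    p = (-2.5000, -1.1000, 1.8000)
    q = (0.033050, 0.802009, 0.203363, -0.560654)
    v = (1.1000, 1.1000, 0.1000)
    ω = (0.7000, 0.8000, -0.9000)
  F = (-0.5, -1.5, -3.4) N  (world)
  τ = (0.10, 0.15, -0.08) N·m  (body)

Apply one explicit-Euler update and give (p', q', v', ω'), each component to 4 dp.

linear accel F/m = (-0.5000, -1.5000, -3.4000)
p + v·dt = (-2.3900, -0.9900, 1.8100)
v + (F/m)dt = (1.0500, 0.9500, -0.2400)
(τ − ω×Iω)/I = (1.7900, 0.7250, -0.5689)
ω' = ω + α·dt = (0.8790, 0.8725, -0.9569)
Hamilton product q⊗(0,ω) = (-1.2286853, 0.2886315, 0.3557903, 0.4695081)
q + ½dt·q⊗(0,ω), renormalized = (-0.0283, 0.8145, 0.2206, -0.5359)

p' = (-2.3900, -0.9900, 1.8100)
q' = (-0.0283, 0.8145, 0.2206, -0.5359)
v' = (1.0500, 0.9500, -0.2400)
ω' = (0.8790, 0.8725, -0.9569)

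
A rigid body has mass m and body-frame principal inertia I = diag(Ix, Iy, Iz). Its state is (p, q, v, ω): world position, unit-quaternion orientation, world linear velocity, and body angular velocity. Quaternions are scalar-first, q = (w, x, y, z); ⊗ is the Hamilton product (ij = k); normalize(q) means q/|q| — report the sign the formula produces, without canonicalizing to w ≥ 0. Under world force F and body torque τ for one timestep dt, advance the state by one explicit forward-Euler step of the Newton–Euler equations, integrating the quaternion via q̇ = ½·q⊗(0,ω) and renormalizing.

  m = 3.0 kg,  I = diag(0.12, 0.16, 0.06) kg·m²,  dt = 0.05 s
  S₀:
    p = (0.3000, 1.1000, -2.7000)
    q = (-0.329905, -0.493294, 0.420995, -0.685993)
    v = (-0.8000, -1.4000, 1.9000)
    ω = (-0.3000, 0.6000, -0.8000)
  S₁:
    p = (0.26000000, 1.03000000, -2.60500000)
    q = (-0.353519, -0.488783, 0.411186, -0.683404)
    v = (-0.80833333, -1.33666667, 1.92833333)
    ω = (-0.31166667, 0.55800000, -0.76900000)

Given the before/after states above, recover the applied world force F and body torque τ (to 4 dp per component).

Δω = ω₁−ω₀ = (-0.01166667, -0.04200000, 0.03100000)
I·α + gyro = (0.0200, -0.1200, 0.0300)
Δv = v₁−v₀ = (-0.00833333, 0.06333333, 0.02833333)
applied force F = (-0.5000, 3.8000, 1.7000)

F = (-0.5000, 3.8000, 1.7000)
τ = (0.0200, -0.1200, 0.0300)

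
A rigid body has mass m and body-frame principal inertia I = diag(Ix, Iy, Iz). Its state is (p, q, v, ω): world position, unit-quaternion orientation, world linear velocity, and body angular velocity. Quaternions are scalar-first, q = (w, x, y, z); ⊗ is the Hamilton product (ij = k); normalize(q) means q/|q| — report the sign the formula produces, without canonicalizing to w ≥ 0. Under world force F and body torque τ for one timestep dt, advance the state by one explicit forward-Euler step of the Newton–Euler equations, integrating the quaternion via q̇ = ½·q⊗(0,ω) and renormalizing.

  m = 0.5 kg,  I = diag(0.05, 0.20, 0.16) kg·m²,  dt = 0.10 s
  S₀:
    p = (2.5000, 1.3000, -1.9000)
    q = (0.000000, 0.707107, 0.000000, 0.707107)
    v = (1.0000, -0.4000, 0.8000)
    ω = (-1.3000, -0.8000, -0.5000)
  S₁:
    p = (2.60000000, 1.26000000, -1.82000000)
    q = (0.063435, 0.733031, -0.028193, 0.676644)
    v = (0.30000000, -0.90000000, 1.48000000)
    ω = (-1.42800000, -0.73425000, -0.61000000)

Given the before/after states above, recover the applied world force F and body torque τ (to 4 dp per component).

F = (-3.5000, -2.5000, 3.4000)
τ = (-0.0800, 0.0600, -0.0200)

rate change Δω = (-0.12800000, 0.06575000, -0.11000000)
gyro term ω₀×Iω₀ = (-0.0160, -0.0715, 0.1560)
I·α + gyro = (-0.0800, 0.0600, -0.0200)
Δv = v₁−v₀ = (-0.70000000, -0.50000000, 0.68000000)
F = m·Δv/dt = (-3.5000, -2.5000, 3.4000)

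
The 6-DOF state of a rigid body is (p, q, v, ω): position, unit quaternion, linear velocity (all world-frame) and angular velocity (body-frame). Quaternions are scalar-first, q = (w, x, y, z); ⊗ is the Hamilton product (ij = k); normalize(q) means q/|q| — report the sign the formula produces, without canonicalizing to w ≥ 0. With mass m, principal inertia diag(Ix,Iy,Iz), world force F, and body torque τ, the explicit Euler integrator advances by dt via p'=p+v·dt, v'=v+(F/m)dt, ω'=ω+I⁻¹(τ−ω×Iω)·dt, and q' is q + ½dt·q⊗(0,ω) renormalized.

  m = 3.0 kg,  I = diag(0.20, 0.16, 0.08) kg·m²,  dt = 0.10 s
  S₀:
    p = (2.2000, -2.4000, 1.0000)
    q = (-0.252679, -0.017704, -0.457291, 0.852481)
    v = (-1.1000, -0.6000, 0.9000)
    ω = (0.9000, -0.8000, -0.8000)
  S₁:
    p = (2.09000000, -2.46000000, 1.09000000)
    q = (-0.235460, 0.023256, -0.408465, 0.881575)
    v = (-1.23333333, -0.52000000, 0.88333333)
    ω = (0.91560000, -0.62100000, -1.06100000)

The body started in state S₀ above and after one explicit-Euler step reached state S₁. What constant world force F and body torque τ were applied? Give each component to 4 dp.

F = (-4.0000, 2.4000, -0.5000)
τ = (-0.0200, 0.2000, -0.1800)

rate change Δω = (0.01560000, 0.17900000, -0.26100000)
τ = I·(Δω/dt) + ω₀×(Iω₀) = (-0.0200, 0.2000, -0.1800)
velocity change Δv = (-0.13333333, 0.08000000, -0.01666667)
m·(v₁−v₀)/dt = (-4.0000, 2.4000, -0.5000)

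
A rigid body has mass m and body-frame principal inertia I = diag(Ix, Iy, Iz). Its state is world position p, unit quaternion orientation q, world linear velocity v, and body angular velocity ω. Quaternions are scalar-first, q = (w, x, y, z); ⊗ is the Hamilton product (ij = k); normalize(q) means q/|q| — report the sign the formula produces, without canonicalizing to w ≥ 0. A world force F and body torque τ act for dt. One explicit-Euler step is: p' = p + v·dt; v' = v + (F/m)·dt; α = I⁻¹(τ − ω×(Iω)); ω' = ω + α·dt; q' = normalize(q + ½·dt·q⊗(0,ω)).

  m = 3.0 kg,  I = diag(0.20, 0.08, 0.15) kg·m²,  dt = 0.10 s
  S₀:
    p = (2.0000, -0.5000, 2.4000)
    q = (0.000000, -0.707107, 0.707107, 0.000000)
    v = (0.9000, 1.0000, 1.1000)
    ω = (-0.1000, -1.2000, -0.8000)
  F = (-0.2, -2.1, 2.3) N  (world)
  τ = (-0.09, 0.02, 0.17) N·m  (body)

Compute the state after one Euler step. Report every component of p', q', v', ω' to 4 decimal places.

p' = (2.0900, -0.4000, 2.5100)
q' = (0.0388, -0.7335, 0.6771, 0.0458)
v' = (0.8933, 0.9300, 1.1767)
ω' = (-0.1786, -1.1800, -0.6771)

ω×(Iω) gyroscopic = (0.0672, 0.0040, -0.0144)
α = I⁻¹(τ − ω×Iω) = (-0.7860, 0.2000, 1.2293)
ω + α·dt = (-0.1786, -1.1800, -0.6771)
2q̇ = q⊗(0,ω) = (0.7778177, -0.5656856, -0.5656856, 0.9192391)
q' = normalize(q + ½dt·q⊗(0,ω)) = (0.0388, -0.7335, 0.6771, 0.0458)
a = (-0.0667, -0.7000, 0.7667)
p' = p + v·dt = (2.0900, -0.4000, 2.5100)
new velocity v' = (0.8933, 0.9300, 1.1767)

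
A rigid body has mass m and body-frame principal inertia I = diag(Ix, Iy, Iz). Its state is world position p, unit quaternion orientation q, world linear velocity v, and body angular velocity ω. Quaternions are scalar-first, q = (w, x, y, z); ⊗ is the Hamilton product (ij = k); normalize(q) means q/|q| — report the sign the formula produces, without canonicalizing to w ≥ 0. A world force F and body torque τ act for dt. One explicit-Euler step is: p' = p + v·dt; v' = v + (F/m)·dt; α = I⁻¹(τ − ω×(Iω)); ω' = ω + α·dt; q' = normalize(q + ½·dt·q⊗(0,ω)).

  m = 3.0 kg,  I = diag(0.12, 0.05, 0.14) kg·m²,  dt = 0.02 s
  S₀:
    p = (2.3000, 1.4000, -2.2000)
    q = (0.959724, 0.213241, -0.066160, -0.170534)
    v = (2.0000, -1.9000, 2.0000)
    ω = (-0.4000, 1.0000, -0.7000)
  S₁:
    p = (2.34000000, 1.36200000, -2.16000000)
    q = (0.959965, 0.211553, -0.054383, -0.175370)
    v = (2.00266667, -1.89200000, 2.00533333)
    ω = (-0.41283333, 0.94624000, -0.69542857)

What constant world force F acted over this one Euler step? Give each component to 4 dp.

velocity change Δv = (0.00266667, 0.00800000, 0.00533333)
F = m·Δv/dt = (0.4000, 1.2000, 0.8000)

F = (0.4000, 1.2000, 0.8000)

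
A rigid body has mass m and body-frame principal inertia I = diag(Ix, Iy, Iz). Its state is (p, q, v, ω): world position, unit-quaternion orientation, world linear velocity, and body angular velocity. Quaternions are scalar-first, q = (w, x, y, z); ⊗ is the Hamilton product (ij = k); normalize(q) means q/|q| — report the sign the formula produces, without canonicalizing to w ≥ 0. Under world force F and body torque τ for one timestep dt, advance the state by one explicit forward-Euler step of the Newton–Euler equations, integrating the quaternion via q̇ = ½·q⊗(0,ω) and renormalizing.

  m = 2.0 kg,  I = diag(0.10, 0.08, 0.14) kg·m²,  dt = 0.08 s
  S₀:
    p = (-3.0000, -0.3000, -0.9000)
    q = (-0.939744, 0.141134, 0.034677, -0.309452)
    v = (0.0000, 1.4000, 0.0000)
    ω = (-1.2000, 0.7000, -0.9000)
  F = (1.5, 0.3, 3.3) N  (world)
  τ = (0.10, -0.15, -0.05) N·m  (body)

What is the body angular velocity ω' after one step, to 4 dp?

angular accel α = (1.3780, -1.3350, -0.4771)
new body rate ω' = (-1.0898, 0.5932, -0.9382)

ω' = (-1.0898, 0.5932, -0.9382)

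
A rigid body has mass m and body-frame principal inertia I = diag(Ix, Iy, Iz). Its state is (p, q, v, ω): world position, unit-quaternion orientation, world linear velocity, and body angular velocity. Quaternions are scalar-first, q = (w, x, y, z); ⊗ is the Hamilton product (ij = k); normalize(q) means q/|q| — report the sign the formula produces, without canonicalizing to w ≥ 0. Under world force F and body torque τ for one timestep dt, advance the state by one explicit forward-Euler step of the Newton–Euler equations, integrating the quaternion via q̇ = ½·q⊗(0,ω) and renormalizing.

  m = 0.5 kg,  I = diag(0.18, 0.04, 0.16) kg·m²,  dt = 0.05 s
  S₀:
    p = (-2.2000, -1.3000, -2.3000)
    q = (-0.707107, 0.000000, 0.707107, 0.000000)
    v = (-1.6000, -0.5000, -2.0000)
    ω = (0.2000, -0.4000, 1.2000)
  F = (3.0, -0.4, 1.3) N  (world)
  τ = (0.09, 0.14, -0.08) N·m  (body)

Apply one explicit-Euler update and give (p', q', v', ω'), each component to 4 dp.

precession coupling ω×(Iω) = (-0.0576, 0.0048, 0.0112)
(τ − ω×Iω)/I = (0.8200, 3.3800, -0.5700)
new body rate ω' = (0.2410, -0.2310, 1.1715)
q⊗(0,ω) = (0.2828428, 0.7071070, 0.2828428, -0.9899498)
q' = normalize(q + ½dt·q⊗(0,ω)) = (-0.6997, 0.0177, 0.7138, -0.0247)
linear accel F/m = (6.0000, -0.8000, 2.6000)
p + v·dt = (-2.2800, -1.3250, -2.4000)
v' = v + a·dt = (-1.3000, -0.5400, -1.8700)

p' = (-2.2800, -1.3250, -2.4000)
q' = (-0.6997, 0.0177, 0.7138, -0.0247)
v' = (-1.3000, -0.5400, -1.8700)
ω' = (0.2410, -0.2310, 1.1715)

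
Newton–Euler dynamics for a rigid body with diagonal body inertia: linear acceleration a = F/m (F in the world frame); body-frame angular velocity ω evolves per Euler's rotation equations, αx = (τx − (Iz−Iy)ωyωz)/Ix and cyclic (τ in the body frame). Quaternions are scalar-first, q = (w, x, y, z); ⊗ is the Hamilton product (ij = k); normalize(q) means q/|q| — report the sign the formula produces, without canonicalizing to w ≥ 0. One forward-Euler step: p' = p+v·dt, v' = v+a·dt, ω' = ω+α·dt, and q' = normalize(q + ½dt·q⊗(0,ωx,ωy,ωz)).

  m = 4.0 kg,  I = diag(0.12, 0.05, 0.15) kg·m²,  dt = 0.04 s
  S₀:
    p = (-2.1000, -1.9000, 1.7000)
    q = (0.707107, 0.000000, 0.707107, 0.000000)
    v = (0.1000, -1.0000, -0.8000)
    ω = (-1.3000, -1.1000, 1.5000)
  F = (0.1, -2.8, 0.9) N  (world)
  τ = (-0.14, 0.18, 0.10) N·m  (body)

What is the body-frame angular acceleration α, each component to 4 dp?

ω×(Iω) gyroscopic = (-0.1650, 0.0585, -0.1001)
angular accel α = (0.2083, 2.4300, 1.3340)

α = (0.2083, 2.4300, 1.3340)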